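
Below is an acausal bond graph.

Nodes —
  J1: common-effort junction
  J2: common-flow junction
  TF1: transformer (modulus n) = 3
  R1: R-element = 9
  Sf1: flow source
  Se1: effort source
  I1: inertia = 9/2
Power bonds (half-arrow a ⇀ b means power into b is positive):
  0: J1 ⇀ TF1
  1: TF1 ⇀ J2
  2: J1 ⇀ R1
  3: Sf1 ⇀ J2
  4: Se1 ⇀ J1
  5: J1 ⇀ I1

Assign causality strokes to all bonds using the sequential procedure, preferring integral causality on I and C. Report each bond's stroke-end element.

β0 |TF1
β1 |J2
β2 |R1
β3 |Sf1
β4 |J1
β5 |I1

bond 3 stroke→Sf1  (Sf1 fixes flow; stroke at Sf1)
bond 4 stroke→J1  (source Se1 imposes e)
bond 0 stroke→TF1  (0-jn J1 has e-setter on 4)
bond 2 stroke→R1  (J1 effort already set via bond 4)
bond 5 stroke→I1  (common-e at J1 fixed by 4)
bond 1 stroke→J2  (J2 flow already set via bond 3)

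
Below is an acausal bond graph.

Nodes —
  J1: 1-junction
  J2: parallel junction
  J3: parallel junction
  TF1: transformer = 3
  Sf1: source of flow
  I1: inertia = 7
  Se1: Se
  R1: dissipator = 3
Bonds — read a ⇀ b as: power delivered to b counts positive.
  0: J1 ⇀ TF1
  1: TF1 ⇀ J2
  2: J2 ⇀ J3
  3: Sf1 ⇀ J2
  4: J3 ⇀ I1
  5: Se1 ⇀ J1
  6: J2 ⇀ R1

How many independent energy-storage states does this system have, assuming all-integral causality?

β3 stroke at Sf1  (Sf1 fixes flow; stroke at Sf1)
β5 stroke at J1  (source Se1 imposes e)
β0 stroke at TF1  (J1: last free bond brings flow in)
β1 stroke at J2  (TF1: transformer flips bond 0)
β2 stroke at J3  (J2: bond 1 brought effort, rest push out)
β6 stroke at R1  (0-jn J2 has e-setter on 1)
β4 stroke at I1  (J3 effort already set via bond 2)

1  (I1 all integral)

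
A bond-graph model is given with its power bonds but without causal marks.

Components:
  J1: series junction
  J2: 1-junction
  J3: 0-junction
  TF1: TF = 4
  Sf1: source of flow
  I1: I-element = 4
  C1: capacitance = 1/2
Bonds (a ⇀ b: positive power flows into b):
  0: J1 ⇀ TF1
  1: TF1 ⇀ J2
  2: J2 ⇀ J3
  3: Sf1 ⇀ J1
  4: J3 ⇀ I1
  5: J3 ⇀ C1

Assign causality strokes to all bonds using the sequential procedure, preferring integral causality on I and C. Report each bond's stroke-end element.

bond 0 stroke→J1
bond 1 stroke→TF1
bond 2 stroke→J2
bond 3 stroke→Sf1
bond 4 stroke→I1
bond 5 stroke→J3

β3 stroke→Sf1  (Sf1 (Sf) sets flow on bond)
β0 stroke→J1  (J1 flow already set via bond 3)
β1 stroke→TF1  (TF TF1: opposite of bond 0)
β2 stroke→J2  (J2: bond 1 brought flow, rest push out)
β4 stroke→I1  (I1 outputs flow p/I1)
β5 stroke→J3  (only one effort-in slot at J3)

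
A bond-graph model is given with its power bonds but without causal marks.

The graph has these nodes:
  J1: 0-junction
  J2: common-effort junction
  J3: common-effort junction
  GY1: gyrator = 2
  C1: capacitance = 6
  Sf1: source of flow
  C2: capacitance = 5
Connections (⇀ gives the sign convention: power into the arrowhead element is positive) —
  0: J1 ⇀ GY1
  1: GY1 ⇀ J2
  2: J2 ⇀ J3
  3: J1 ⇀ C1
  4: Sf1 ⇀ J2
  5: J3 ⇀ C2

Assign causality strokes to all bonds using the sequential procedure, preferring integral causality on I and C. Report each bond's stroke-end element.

β0 stroke→GY1
β1 stroke→GY1
β2 stroke→J2
β3 stroke→J1
β4 stroke→Sf1
β5 stroke→J3

b4 stroke at Sf1  (source Sf1 imposes f)
b3 stroke at J1  (C1 outputs effort q/C1)
b0 stroke at GY1  (0-jn J1 has e-setter on 3)
b1 stroke at GY1  (GY GY1: same side as bond 0)
b2 stroke at J2  (J2: last free bond brings effort in)
b5 stroke at J3  (J3 needs exactly one e-in)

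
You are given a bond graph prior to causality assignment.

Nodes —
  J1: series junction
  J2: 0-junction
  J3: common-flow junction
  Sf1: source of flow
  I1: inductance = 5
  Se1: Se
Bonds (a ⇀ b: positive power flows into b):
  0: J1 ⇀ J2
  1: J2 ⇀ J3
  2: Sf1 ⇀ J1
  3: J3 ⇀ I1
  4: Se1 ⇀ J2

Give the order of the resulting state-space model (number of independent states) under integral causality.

β2 stroke→Sf1  (source Sf1 imposes f)
β4 stroke→J2  (Se1 (Se) sets effort on bond)
β0 stroke→J1  (common-f at J1 fixed by 2)
β1 stroke→J3  (J2: bond 4 brought effort, rest push out)
β3 stroke→I1  (J3 needs exactly one f-in)

1  (I1 all integral)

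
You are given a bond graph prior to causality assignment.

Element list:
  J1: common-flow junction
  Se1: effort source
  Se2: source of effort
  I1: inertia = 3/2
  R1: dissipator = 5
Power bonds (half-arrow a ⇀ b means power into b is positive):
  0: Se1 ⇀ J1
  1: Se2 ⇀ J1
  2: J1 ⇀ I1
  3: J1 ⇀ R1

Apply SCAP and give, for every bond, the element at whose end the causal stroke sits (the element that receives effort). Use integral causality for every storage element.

b0 →J1  (Se1 fixes effort; stroke away)
b1 →J1  (Se2 (Se) sets effort on bond)
b2 →I1  (prefer integral on I1)
b3 →J1  (1-jn J1 has f-setter on 2)

bond 0 |J1
bond 1 |J1
bond 2 |I1
bond 3 |J1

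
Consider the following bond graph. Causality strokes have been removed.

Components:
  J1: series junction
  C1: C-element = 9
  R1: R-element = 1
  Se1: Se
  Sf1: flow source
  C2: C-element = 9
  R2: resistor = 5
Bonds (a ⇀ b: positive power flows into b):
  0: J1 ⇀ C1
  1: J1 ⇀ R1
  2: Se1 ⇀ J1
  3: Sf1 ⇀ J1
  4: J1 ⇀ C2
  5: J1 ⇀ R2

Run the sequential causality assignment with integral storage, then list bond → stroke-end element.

b0 →J1
b1 →J1
b2 →J1
b3 →Sf1
b4 →J1
b5 →J1

bond 2 stroke at J1  (Se1 fixes effort; stroke away)
bond 3 stroke at Sf1  (Sf1 fixes flow; stroke at Sf1)
bond 0 stroke at J1  (common-f at J1 fixed by 3)
bond 1 stroke at J1  (1-jn J1 has f-setter on 3)
bond 4 stroke at J1  (J1 flow already set via bond 3)
bond 5 stroke at J1  (common-f at J1 fixed by 3)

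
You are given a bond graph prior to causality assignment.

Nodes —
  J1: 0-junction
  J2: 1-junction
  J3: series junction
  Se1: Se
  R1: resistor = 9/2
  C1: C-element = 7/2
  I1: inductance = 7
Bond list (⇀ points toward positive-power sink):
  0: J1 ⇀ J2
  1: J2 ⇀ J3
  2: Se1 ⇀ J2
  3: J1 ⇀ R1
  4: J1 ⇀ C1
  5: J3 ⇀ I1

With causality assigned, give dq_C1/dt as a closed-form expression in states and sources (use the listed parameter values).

b2 stroke→J2  (Se1: effort source, stroke at far end)
b4 stroke→J1  (prefer integral on C1)
b0 stroke→J2  (common-e at J1 fixed by 4)
b3 stroke→R1  (J1 effort already set via bond 4)
b1 stroke→J3  (only one flow-in slot at J2)
b5 stroke→I1  (closing 1-jn rule on J3)

dq_C1/dt = -p_I1/7 - 4*q_C1/63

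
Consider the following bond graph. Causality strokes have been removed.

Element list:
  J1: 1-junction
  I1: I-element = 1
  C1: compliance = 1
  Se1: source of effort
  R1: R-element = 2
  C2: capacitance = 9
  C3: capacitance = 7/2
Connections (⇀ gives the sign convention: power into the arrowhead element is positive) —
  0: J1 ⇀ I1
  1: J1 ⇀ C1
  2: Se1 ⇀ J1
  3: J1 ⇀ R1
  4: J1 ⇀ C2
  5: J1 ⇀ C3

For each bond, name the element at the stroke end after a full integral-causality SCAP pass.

#0 stroke at I1
#1 stroke at J1
#2 stroke at J1
#3 stroke at J1
#4 stroke at J1
#5 stroke at J1

β2 stroke at J1  (source Se1 imposes e)
β0 stroke at I1  (prefer integral on I1)
β1 stroke at J1  (common-f at J1 fixed by 0)
β3 stroke at J1  (J1 flow already set via bond 0)
β4 stroke at J1  (J1 flow already set via bond 0)
β5 stroke at J1  (J1: bond 0 brought flow, rest push out)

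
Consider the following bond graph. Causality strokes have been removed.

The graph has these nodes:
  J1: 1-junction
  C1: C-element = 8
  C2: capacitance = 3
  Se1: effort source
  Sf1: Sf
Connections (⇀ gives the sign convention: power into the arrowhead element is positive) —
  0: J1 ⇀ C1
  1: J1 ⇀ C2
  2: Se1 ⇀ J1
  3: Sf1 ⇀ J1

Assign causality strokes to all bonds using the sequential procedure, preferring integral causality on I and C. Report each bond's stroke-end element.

bond 2 |J1  (source Se1 imposes e)
bond 3 |Sf1  (Sf1: flow source, stroke at near end)
bond 0 |J1  (1-jn J1 has f-setter on 3)
bond 1 |J1  (J1: bond 3 brought flow, rest push out)

b0 |J1
b1 |J1
b2 |J1
b3 |Sf1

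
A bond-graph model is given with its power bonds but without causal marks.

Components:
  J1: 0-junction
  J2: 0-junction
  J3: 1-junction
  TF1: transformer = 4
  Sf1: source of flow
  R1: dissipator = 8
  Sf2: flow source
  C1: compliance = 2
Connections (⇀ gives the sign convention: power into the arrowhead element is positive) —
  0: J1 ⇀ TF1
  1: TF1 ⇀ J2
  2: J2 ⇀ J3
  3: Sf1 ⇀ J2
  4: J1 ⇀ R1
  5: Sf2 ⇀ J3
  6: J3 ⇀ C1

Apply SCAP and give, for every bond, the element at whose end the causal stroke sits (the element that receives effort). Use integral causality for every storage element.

b3 stroke at Sf1  (Sf1: flow source, stroke at near end)
b5 stroke at Sf2  (Sf2 (Sf) sets flow on bond)
b2 stroke at J3  (1-jn J3 has f-setter on 5)
b6 stroke at J3  (1-jn J3 has f-setter on 5)
b1 stroke at J2  (closing 0-jn rule on J2)
b0 stroke at TF1  (TF TF1: opposite of bond 1)
b4 stroke at J1  (closing 0-jn rule on J1)

β0 |TF1
β1 |J2
β2 |J3
β3 |Sf1
β4 |J1
β5 |Sf2
β6 |J3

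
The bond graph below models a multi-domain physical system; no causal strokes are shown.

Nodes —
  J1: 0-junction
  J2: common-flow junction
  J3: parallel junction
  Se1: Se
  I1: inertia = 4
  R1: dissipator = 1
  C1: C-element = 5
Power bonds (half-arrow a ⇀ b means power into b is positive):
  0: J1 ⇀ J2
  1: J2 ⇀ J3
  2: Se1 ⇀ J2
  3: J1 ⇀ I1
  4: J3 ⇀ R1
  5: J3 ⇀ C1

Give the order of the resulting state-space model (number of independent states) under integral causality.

2  (C1, I1 all integral)

#2 →J2  (source Se1 imposes e)
#3 →I1  (I1 integral (f out))
#0 →J1  (only one effort-in slot at J1)
#1 →J2  (J2 flow already set via bond 0)
#5 →J3  (C1 outputs effort q/C1)
#4 →R1  (J3 effort already set via bond 5)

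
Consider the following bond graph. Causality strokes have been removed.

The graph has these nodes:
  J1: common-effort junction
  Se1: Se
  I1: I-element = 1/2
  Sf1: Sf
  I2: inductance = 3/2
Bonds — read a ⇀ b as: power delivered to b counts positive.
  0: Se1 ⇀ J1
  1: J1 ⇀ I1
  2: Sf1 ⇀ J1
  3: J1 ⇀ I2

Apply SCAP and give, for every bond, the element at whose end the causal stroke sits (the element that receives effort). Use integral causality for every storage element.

β0 stroke→J1  (source Se1 imposes e)
β2 stroke→Sf1  (Sf1: flow source, stroke at near end)
β1 stroke→I1  (common-e at J1 fixed by 0)
β3 stroke→I2  (J1 effort already set via bond 0)

#0 stroke→J1
#1 stroke→I1
#2 stroke→Sf1
#3 stroke→I2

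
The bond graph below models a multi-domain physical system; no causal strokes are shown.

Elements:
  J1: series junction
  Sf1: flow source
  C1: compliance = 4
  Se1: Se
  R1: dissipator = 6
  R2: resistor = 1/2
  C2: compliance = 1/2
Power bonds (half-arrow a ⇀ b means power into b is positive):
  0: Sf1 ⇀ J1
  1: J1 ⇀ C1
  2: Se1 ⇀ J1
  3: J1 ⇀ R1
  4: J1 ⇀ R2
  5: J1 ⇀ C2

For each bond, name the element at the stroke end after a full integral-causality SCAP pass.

#0 stroke→Sf1
#1 stroke→J1
#2 stroke→J1
#3 stroke→J1
#4 stroke→J1
#5 stroke→J1

β0 stroke→Sf1  (Sf1 (Sf) sets flow on bond)
β2 stroke→J1  (Se1 (Se) sets effort on bond)
β1 stroke→J1  (J1: bond 0 brought flow, rest push out)
β3 stroke→J1  (common-f at J1 fixed by 0)
β4 stroke→J1  (1-jn J1 has f-setter on 0)
β5 stroke→J1  (J1 flow already set via bond 0)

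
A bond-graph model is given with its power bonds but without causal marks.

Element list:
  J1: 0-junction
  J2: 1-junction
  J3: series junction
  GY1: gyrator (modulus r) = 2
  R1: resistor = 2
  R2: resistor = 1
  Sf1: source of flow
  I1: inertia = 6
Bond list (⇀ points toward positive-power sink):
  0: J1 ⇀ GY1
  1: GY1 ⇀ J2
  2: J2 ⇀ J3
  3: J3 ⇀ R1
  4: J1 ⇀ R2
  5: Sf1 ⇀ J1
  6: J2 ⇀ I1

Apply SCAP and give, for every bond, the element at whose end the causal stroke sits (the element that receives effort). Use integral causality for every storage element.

β0 stroke→J1
β1 stroke→J2
β2 stroke→J2
β3 stroke→J3
β4 stroke→R2
β5 stroke→Sf1
β6 stroke→I1

#5 →Sf1  (Sf1 fixes flow; stroke at Sf1)
#6 →I1  (prefer integral on I1)
#1 →J2  (J2: bond 6 brought flow, rest push out)
#2 →J2  (J2: bond 6 brought flow, rest push out)
#3 →J3  (J3 flow already set via bond 2)
#0 →J1  (through GY1, causality inverts; strokes same side of GY1)
#4 →R2  (J1: bond 0 brought effort, rest push out)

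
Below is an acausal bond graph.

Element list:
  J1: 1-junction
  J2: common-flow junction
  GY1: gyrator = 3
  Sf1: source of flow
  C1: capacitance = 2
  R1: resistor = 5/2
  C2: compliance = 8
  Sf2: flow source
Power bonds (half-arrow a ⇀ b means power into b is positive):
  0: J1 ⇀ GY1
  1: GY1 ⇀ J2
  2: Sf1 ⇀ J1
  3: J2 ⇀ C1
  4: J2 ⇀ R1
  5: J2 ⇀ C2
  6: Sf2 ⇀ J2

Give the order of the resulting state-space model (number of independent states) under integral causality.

β2 |Sf1  (Sf1: flow source, stroke at near end)
β6 |Sf2  (Sf2 (Sf) sets flow on bond)
β0 |J1  (common-f at J1 fixed by 2)
β1 |J2  (J2: bond 6 brought flow, rest push out)
β3 |J2  (J2: bond 6 brought flow, rest push out)
β4 |J2  (common-f at J2 fixed by 6)
β5 |J2  (J2 flow already set via bond 6)

2  (C1, C2 all integral)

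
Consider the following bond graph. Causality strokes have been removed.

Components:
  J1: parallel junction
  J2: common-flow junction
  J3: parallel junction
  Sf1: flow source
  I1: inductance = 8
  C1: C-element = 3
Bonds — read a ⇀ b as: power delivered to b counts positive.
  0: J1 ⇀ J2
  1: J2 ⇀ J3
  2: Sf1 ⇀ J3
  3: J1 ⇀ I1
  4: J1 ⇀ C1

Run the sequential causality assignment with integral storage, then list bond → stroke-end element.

b2 →Sf1  (Sf1 fixes flow; stroke at Sf1)
b1 →J3  (J3 needs exactly one e-in)
b0 →J2  (1-jn J2 has f-setter on 1)
b3 →I1  (I1 integral (f out))
b4 →J1  (only one effort-in slot at J1)

β0 stroke→J2
β1 stroke→J3
β2 stroke→Sf1
β3 stroke→I1
β4 stroke→J1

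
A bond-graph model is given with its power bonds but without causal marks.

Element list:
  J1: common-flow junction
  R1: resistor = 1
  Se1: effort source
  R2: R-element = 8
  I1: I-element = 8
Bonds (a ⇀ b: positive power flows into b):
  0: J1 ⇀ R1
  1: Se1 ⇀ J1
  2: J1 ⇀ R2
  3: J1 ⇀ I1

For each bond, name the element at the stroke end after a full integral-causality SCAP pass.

bond 0 stroke at J1
bond 1 stroke at J1
bond 2 stroke at J1
bond 3 stroke at I1

bond 1 stroke→J1  (Se1 fixes effort; stroke away)
bond 3 stroke→I1  (I1 integral (f out))
bond 0 stroke→J1  (J1 flow already set via bond 3)
bond 2 stroke→J1  (1-jn J1 has f-setter on 3)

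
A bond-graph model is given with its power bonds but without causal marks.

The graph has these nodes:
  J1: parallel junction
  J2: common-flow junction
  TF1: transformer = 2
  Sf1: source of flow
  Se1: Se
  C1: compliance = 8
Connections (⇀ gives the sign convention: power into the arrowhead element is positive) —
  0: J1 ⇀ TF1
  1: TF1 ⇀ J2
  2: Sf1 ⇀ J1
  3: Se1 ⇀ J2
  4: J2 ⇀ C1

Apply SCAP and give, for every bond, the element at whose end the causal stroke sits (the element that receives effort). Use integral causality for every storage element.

β0 →J1
β1 →TF1
β2 →Sf1
β3 →J2
β4 →J2

b2 →Sf1  (Sf1 (Sf) sets flow on bond)
b3 →J2  (Se1 (Se) sets effort on bond)
b0 →J1  (J1: last free bond brings effort in)
b1 →TF1  (TF TF1: opposite of bond 0)
b4 →J2  (1-jn J2 has f-setter on 1)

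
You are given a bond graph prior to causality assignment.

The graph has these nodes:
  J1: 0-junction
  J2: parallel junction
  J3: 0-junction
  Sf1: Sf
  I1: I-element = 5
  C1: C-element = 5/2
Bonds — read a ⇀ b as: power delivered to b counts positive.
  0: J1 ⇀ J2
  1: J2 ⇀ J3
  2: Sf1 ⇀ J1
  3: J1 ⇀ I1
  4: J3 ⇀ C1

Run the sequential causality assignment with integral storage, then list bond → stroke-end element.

bond 0 →J1
bond 1 →J2
bond 2 →Sf1
bond 3 →I1
bond 4 →J3

bond 2 stroke at Sf1  (Sf1: flow source, stroke at near end)
bond 3 stroke at I1  (I1: I, integral causality)
bond 0 stroke at J1  (closing 0-jn rule on J1)
bond 1 stroke at J2  (J2: last free bond brings effort in)
bond 4 stroke at J3  (only one effort-in slot at J3)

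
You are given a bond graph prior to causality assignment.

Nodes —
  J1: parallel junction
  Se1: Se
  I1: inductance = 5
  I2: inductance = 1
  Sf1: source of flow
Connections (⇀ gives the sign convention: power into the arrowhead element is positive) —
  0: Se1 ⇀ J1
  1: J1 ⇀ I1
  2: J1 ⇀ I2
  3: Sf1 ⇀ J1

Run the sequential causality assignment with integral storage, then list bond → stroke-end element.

bond 0 →J1
bond 1 →I1
bond 2 →I2
bond 3 →Sf1

#0 stroke→J1  (Se1 (Se) sets effort on bond)
#3 stroke→Sf1  (source Sf1 imposes f)
#1 stroke→I1  (J1 effort already set via bond 0)
#2 stroke→I2  (J1: bond 0 brought effort, rest push out)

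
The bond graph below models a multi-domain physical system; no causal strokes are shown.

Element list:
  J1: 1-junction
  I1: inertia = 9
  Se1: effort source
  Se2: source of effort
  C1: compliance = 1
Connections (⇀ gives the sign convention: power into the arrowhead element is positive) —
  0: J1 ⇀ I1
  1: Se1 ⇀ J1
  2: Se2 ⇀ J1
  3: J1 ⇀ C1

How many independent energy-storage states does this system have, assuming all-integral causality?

β1 stroke at J1  (Se1 (Se) sets effort on bond)
β2 stroke at J1  (Se2: effort source, stroke at far end)
β0 stroke at I1  (I1: I, integral causality)
β3 stroke at J1  (J1: bond 0 brought flow, rest push out)

2  (C1, I1 all integral)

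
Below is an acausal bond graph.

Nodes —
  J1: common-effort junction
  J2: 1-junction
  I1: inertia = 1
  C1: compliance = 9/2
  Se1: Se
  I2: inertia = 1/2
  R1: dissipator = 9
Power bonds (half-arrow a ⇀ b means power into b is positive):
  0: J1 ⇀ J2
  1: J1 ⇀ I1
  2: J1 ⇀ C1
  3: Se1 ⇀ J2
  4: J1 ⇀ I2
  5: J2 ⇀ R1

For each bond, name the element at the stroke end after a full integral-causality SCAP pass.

bond 3 stroke at J2  (source Se1 imposes e)
bond 1 stroke at I1  (I1 outputs flow p/I1)
bond 2 stroke at J1  (C1: C, integral causality)
bond 0 stroke at J2  (common-e at J1 fixed by 2)
bond 4 stroke at I2  (common-e at J1 fixed by 2)
bond 5 stroke at R1  (only one flow-in slot at J2)

b0 →J2
b1 →I1
b2 →J1
b3 →J2
b4 →I2
b5 →R1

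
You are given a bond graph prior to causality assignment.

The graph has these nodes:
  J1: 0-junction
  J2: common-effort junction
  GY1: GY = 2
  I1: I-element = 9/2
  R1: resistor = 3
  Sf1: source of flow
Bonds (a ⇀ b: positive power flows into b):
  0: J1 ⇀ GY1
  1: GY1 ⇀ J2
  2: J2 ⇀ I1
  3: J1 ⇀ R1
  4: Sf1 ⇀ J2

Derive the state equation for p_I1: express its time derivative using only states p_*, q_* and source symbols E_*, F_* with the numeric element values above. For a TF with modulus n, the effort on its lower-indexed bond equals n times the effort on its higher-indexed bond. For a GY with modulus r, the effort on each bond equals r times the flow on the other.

dp_I1/dt = 4*F_Sf1/3 - 8*p_I1/27

β4 stroke→Sf1  (source Sf1 imposes f)
β2 stroke→I1  (I1: I, integral causality)
β1 stroke→J2  (J2 needs exactly one e-in)
β0 stroke→J1  (through GY1, causality inverts; strokes same side of GY1)
β3 stroke→R1  (J1: bond 0 brought effort, rest push out)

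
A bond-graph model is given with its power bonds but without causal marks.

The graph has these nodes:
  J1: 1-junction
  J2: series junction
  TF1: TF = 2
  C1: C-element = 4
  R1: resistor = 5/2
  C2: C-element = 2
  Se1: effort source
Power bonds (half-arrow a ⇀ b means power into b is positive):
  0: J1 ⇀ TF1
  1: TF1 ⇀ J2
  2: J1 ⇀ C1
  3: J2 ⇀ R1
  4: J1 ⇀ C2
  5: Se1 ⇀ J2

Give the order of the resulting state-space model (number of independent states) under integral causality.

2  (C1, C2 all integral)

b5 stroke→J2  (Se1 fixes effort; stroke away)
b2 stroke→J1  (prefer integral on C1)
b4 stroke→J1  (C2: C, integral causality)
b0 stroke→TF1  (closing 1-jn rule on J1)
b1 stroke→J2  (TF TF1: opposite of bond 0)
b3 stroke→R1  (J2: last free bond brings flow in)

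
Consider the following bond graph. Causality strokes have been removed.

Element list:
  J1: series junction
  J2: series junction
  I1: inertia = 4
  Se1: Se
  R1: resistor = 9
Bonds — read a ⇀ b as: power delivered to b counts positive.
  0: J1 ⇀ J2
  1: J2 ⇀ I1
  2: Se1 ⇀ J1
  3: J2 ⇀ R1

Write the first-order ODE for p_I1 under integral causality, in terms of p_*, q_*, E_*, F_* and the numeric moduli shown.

dp_I1/dt = E_Se1 - 9*p_I1/4

bond 2 |J1  (Se1 fixes effort; stroke away)
bond 0 |J2  (closing 1-jn rule on J1)
bond 1 |I1  (I1: I, integral causality)
bond 3 |J2  (common-f at J2 fixed by 1)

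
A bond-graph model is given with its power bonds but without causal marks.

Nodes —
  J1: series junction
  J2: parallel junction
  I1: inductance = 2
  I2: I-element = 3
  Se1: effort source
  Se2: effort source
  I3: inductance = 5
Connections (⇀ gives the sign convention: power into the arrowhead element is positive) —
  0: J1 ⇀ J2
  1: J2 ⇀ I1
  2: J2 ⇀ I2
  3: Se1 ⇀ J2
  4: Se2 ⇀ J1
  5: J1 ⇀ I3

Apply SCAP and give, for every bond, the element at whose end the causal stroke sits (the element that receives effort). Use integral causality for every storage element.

b3 stroke at J2  (Se1 (Se) sets effort on bond)
b4 stroke at J1  (Se2: effort source, stroke at far end)
b0 stroke at J1  (J2 effort already set via bond 3)
b1 stroke at I1  (0-jn J2 has e-setter on 3)
b2 stroke at I2  (common-e at J2 fixed by 3)
b5 stroke at I3  (J1 needs exactly one f-in)

b0 →J1
b1 →I1
b2 →I2
b3 →J2
b4 →J1
b5 →I3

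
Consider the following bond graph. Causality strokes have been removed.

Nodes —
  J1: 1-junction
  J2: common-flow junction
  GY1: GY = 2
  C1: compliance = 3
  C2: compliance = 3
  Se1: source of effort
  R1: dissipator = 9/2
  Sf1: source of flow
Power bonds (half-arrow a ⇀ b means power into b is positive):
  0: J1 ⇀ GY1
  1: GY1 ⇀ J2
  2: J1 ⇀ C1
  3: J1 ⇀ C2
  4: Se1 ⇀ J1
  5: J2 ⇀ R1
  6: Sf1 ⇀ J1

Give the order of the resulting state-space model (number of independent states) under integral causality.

#4 →J1  (Se1 fixes effort; stroke away)
#6 →Sf1  (Sf1 (Sf) sets flow on bond)
#0 →J1  (1-jn J1 has f-setter on 6)
#2 →J1  (J1 flow already set via bond 6)
#3 →J1  (1-jn J1 has f-setter on 6)
#1 →J2  (GY1 both-in/both-out from 0)
#5 →R1  (J2 needs exactly one f-in)

2  (C1, C2 all integral)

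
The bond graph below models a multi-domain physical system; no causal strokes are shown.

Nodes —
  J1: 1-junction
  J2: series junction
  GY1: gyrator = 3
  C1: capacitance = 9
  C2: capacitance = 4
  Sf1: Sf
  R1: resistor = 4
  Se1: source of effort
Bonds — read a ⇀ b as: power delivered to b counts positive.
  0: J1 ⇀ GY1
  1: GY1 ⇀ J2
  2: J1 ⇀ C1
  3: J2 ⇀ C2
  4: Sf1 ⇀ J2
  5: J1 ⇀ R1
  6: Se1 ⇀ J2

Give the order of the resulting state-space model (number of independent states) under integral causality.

#4 |Sf1  (Sf1 fixes flow; stroke at Sf1)
#6 |J2  (Se1: effort source, stroke at far end)
#1 |J2  (J2: bond 4 brought flow, rest push out)
#3 |J2  (J2: bond 4 brought flow, rest push out)
#0 |J1  (through GY1, causality inverts; strokes same side of GY1)
#2 |J1  (C1 outputs effort q/C1)
#5 |R1  (only one flow-in slot at J1)

2  (C1, C2 all integral)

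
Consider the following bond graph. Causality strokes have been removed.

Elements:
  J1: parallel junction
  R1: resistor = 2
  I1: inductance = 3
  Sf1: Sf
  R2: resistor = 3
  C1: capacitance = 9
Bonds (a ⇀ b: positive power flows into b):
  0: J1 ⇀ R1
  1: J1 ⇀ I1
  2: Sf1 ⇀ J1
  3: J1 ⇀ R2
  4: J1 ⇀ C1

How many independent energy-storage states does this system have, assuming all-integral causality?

#2 |Sf1  (Sf1 (Sf) sets flow on bond)
#1 |I1  (prefer integral on I1)
#4 |J1  (C1 integral (e out))
#0 |R1  (0-jn J1 has e-setter on 4)
#3 |R2  (common-e at J1 fixed by 4)

2  (C1, I1 all integral)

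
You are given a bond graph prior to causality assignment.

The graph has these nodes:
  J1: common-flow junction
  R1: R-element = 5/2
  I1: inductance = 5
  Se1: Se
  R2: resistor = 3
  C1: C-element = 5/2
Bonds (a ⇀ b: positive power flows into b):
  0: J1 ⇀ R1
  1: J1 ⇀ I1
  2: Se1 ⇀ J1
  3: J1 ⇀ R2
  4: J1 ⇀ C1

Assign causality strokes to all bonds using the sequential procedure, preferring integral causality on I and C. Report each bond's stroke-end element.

b0 →J1
b1 →I1
b2 →J1
b3 →J1
b4 →J1

#2 stroke→J1  (source Se1 imposes e)
#1 stroke→I1  (I1: I, integral causality)
#0 stroke→J1  (J1 flow already set via bond 1)
#3 stroke→J1  (J1: bond 1 brought flow, rest push out)
#4 stroke→J1  (common-f at J1 fixed by 1)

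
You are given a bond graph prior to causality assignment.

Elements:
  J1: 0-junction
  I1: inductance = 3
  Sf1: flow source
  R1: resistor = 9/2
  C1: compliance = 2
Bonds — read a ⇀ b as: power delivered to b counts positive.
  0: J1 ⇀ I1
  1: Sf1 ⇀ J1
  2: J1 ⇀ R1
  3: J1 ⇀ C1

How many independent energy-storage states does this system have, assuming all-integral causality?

b1 |Sf1  (Sf1 (Sf) sets flow on bond)
b0 |I1  (I1 outputs flow p/I1)
b3 |J1  (C1 outputs effort q/C1)
b2 |R1  (J1 effort already set via bond 3)

2  (C1, I1 all integral)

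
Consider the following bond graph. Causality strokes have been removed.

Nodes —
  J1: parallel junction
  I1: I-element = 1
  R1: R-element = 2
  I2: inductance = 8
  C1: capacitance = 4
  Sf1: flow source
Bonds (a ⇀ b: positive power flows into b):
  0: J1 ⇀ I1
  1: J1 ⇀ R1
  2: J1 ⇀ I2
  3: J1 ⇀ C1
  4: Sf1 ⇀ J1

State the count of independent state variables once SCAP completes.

3  (C1, I1, I2 all integral)

b4 stroke at Sf1  (Sf1: flow source, stroke at near end)
b0 stroke at I1  (I1 outputs flow p/I1)
b2 stroke at I2  (I2 outputs flow p/I2)
b3 stroke at J1  (prefer integral on C1)
b1 stroke at R1  (J1: bond 3 brought effort, rest push out)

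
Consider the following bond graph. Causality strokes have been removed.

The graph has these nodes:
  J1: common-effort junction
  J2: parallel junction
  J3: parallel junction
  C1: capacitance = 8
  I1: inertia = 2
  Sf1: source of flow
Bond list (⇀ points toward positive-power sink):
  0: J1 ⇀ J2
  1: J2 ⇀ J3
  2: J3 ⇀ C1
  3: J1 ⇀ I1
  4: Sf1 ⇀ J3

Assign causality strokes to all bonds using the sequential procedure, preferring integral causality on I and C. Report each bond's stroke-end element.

b4 stroke→Sf1  (Sf1 (Sf) sets flow on bond)
b2 stroke→J3  (C1 outputs effort q/C1)
b1 stroke→J2  (0-jn J3 has e-setter on 2)
b0 stroke→J1  (common-e at J2 fixed by 1)
b3 stroke→I1  (J1: bond 0 brought effort, rest push out)

bond 0 stroke at J1
bond 1 stroke at J2
bond 2 stroke at J3
bond 3 stroke at I1
bond 4 stroke at Sf1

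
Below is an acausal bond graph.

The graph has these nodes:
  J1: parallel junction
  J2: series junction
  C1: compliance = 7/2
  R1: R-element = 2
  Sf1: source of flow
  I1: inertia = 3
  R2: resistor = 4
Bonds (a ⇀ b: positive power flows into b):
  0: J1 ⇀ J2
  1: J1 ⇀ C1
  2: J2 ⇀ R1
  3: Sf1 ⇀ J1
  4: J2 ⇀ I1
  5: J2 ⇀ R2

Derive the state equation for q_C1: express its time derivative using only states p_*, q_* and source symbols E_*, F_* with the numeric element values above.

b3 stroke at Sf1  (Sf1: flow source, stroke at near end)
b1 stroke at J1  (C1 outputs effort q/C1)
b0 stroke at J2  (0-jn J1 has e-setter on 1)
b4 stroke at I1  (I1: I, integral causality)
b2 stroke at J2  (1-jn J2 has f-setter on 4)
b5 stroke at J2  (1-jn J2 has f-setter on 4)

dq_C1/dt = F_Sf1 - p_I1/3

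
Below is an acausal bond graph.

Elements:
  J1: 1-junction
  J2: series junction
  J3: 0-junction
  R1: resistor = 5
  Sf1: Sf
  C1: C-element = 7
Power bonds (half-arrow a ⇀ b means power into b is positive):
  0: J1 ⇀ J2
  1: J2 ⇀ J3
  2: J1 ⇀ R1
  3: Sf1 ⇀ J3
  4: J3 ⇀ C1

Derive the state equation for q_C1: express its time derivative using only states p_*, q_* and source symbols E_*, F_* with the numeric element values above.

dq_C1/dt = F_Sf1 - q_C1/35

#3 |Sf1  (Sf1 (Sf) sets flow on bond)
#4 |J3  (C1 outputs effort q/C1)
#1 |J2  (J3 effort already set via bond 4)
#0 |J1  (J2: last free bond brings flow in)
#2 |R1  (J1 needs exactly one f-in)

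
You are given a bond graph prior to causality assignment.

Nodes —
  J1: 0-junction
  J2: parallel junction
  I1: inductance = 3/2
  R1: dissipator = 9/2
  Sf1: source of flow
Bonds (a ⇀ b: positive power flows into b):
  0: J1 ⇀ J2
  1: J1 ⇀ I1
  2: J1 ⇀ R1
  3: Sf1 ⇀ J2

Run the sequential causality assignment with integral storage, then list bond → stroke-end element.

#3 →Sf1  (Sf1 fixes flow; stroke at Sf1)
#0 →J2  (only one effort-in slot at J2)
#1 →I1  (I1 integral (f out))
#2 →J1  (only one effort-in slot at J1)

bond 0 |J2
bond 1 |I1
bond 2 |J1
bond 3 |Sf1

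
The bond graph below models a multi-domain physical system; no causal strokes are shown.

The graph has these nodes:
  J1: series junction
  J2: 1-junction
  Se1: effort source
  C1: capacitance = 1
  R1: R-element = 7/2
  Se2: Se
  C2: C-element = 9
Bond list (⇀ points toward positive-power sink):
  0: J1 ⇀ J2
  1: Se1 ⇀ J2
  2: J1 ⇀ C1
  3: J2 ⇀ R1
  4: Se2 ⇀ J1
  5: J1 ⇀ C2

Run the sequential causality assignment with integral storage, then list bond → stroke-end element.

bond 1 |J2  (Se1 (Se) sets effort on bond)
bond 4 |J1  (source Se2 imposes e)
bond 2 |J1  (prefer integral on C1)
bond 5 |J1  (prefer integral on C2)
bond 0 |J2  (J1: last free bond brings flow in)
bond 3 |R1  (J2: last free bond brings flow in)

b0 stroke at J2
b1 stroke at J2
b2 stroke at J1
b3 stroke at R1
b4 stroke at J1
b5 stroke at J1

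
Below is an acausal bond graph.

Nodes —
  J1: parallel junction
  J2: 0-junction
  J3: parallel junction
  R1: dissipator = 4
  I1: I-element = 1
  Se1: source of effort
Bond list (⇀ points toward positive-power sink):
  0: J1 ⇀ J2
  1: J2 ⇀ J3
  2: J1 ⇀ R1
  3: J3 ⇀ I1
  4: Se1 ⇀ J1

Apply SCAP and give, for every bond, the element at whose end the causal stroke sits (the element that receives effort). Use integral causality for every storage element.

bond 4 stroke at J1  (Se1 (Se) sets effort on bond)
bond 0 stroke at J2  (common-e at J1 fixed by 4)
bond 2 stroke at R1  (J1: bond 4 brought effort, rest push out)
bond 1 stroke at J3  (J2: bond 0 brought effort, rest push out)
bond 3 stroke at I1  (0-jn J3 has e-setter on 1)

β0 stroke→J2
β1 stroke→J3
β2 stroke→R1
β3 stroke→I1
β4 stroke→J1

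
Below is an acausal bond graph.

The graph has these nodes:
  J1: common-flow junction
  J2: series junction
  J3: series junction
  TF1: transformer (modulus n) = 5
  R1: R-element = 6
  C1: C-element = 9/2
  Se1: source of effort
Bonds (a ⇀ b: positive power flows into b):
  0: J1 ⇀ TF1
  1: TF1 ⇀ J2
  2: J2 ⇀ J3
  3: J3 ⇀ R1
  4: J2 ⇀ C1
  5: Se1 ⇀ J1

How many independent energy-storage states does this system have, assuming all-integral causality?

1  (C1 all integral)

b5 stroke→J1  (source Se1 imposes e)
b0 stroke→TF1  (J1 needs exactly one f-in)
b1 stroke→J2  (TF1: transformer flips bond 0)
b4 stroke→J2  (C1 outputs effort q/C1)
b2 stroke→J3  (J2: last free bond brings flow in)
b3 stroke→R1  (closing 1-jn rule on J3)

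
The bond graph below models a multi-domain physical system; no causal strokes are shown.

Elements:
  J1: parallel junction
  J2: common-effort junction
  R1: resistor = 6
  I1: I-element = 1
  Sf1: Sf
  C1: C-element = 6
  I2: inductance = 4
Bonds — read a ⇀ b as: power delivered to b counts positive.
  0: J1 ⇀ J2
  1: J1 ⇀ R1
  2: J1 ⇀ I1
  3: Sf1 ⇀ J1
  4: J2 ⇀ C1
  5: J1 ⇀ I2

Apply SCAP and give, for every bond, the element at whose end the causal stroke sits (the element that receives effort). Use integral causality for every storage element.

bond 3 stroke at Sf1  (source Sf1 imposes f)
bond 2 stroke at I1  (I1 outputs flow p/I1)
bond 4 stroke at J2  (C1: C, integral causality)
bond 0 stroke at J1  (common-e at J2 fixed by 4)
bond 1 stroke at R1  (0-jn J1 has e-setter on 0)
bond 5 stroke at I2  (J1: bond 0 brought effort, rest push out)

#0 →J1
#1 →R1
#2 →I1
#3 →Sf1
#4 →J2
#5 →I2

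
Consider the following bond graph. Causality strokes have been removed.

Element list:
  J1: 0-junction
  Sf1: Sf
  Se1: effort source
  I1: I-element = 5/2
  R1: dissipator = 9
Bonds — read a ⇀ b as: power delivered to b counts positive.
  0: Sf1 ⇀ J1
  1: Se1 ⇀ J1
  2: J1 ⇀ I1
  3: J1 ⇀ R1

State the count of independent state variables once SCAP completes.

1  (I1 all integral)

β0 |Sf1  (Sf1 fixes flow; stroke at Sf1)
β1 |J1  (source Se1 imposes e)
β2 |I1  (0-jn J1 has e-setter on 1)
β3 |R1  (common-e at J1 fixed by 1)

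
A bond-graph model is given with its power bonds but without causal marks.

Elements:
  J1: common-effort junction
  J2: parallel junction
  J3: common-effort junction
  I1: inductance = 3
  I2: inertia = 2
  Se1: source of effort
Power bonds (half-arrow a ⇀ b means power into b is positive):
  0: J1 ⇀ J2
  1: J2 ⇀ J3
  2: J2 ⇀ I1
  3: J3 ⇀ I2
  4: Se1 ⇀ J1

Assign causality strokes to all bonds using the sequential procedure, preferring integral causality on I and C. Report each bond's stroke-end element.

β0 stroke→J2
β1 stroke→J3
β2 stroke→I1
β3 stroke→I2
β4 stroke→J1

β4 stroke→J1  (source Se1 imposes e)
β0 stroke→J2  (J1 effort already set via bond 4)
β1 stroke→J3  (0-jn J2 has e-setter on 0)
β2 stroke→I1  (J2 effort already set via bond 0)
β3 stroke→I2  (0-jn J3 has e-setter on 1)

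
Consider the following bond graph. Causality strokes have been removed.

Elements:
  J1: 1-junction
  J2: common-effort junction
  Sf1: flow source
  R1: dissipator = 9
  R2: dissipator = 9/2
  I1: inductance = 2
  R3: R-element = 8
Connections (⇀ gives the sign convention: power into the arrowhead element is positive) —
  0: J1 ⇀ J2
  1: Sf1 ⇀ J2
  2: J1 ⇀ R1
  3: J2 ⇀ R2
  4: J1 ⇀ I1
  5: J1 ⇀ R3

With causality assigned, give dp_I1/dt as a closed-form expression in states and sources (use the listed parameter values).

#1 |Sf1  (Sf1: flow source, stroke at near end)
#4 |I1  (I1: I, integral causality)
#0 |J1  (J1: bond 4 brought flow, rest push out)
#2 |J1  (J1: bond 4 brought flow, rest push out)
#5 |J1  (1-jn J1 has f-setter on 4)
#3 |J2  (closing 0-jn rule on J2)

dp_I1/dt = -9*F_Sf1/2 - 43*p_I1/4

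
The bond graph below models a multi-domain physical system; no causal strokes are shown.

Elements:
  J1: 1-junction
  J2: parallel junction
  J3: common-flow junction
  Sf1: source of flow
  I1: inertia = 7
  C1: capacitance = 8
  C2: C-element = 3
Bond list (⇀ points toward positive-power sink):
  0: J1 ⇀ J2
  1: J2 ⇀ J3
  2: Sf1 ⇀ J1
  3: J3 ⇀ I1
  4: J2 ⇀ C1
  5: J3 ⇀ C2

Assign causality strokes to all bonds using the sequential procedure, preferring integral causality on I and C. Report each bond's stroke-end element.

#2 →Sf1  (source Sf1 imposes f)
#0 →J1  (1-jn J1 has f-setter on 2)
#3 →I1  (I1 outputs flow p/I1)
#1 →J3  (common-f at J3 fixed by 3)
#5 →J3  (J3 flow already set via bond 3)
#4 →J2  (only one effort-in slot at J2)

β0 |J1
β1 |J3
β2 |Sf1
β3 |I1
β4 |J2
β5 |J3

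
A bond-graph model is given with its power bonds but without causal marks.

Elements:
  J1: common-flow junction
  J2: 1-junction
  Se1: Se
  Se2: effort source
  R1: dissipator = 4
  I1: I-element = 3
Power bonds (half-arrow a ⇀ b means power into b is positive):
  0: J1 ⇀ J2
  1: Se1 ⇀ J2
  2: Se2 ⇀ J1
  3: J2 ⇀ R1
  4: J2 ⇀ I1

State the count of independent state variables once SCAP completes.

bond 1 →J2  (Se1 (Se) sets effort on bond)
bond 2 →J1  (source Se2 imposes e)
bond 0 →J2  (J1: last free bond brings flow in)
bond 4 →I1  (I1 outputs flow p/I1)
bond 3 →J2  (1-jn J2 has f-setter on 4)

1  (I1 all integral)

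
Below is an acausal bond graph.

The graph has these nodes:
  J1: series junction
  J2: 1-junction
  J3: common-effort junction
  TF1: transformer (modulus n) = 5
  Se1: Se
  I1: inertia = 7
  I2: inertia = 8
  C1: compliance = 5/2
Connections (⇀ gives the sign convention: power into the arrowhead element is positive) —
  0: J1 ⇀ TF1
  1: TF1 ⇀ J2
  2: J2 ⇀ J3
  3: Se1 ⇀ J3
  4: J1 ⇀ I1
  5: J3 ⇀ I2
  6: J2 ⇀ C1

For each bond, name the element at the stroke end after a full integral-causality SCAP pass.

β0 stroke at J1
β1 stroke at TF1
β2 stroke at J2
β3 stroke at J3
β4 stroke at I1
β5 stroke at I2
β6 stroke at J2

#3 stroke at J3  (Se1: effort source, stroke at far end)
#2 stroke at J2  (J3 effort already set via bond 3)
#5 stroke at I2  (0-jn J3 has e-setter on 3)
#4 stroke at I1  (prefer integral on I1)
#0 stroke at J1  (1-jn J1 has f-setter on 4)
#1 stroke at TF1  (TF1 one-in-one-out from 0)
#6 stroke at J2  (J2 flow already set via bond 1)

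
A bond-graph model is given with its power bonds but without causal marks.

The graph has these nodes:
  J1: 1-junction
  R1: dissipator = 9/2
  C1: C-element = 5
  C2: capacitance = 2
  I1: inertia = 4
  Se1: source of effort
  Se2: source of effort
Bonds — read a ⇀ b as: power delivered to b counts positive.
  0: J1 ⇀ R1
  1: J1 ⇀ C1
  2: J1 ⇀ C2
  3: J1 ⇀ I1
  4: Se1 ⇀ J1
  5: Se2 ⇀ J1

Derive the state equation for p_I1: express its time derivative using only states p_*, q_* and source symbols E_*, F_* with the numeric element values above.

dp_I1/dt = E_Se1 + E_Se2 - 9*p_I1/8 - q_C1/5 - q_C2/2

#4 stroke→J1  (Se1: effort source, stroke at far end)
#5 stroke→J1  (Se2 fixes effort; stroke away)
#1 stroke→J1  (C1: C, integral causality)
#2 stroke→J1  (C2 integral (e out))
#3 stroke→I1  (I1 integral (f out))
#0 stroke→J1  (1-jn J1 has f-setter on 3)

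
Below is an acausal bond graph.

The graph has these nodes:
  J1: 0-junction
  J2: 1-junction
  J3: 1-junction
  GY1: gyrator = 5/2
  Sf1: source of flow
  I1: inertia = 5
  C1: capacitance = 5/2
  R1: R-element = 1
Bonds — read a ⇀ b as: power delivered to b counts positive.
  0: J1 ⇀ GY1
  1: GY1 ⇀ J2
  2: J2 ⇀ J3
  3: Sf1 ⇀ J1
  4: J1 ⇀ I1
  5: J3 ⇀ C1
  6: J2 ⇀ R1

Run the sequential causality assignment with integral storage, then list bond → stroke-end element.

bond 0 →J1
bond 1 →J2
bond 2 →J2
bond 3 →Sf1
bond 4 →I1
bond 5 →J3
bond 6 →R1

bond 3 stroke at Sf1  (Sf1: flow source, stroke at near end)
bond 4 stroke at I1  (prefer integral on I1)
bond 0 stroke at J1  (only one effort-in slot at J1)
bond 1 stroke at J2  (GY1 both-in/both-out from 0)
bond 5 stroke at J3  (C1: C, integral causality)
bond 2 stroke at J2  (closing 1-jn rule on J3)
bond 6 stroke at R1  (J2 needs exactly one f-in)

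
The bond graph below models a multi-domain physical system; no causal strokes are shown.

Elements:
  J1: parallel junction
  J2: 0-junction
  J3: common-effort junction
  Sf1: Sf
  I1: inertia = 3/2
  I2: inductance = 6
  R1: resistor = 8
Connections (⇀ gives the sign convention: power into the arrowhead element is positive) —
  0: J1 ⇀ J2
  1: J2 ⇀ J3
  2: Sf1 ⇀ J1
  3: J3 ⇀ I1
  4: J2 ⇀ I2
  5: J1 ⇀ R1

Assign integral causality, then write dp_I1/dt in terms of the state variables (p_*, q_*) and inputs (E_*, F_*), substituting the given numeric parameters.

b2 stroke at Sf1  (source Sf1 imposes f)
b3 stroke at I1  (I1 outputs flow p/I1)
b1 stroke at J3  (J3 needs exactly one e-in)
b4 stroke at I2  (I2: I, integral causality)
b0 stroke at J2  (only one effort-in slot at J2)
b5 stroke at J1  (J1: last free bond brings effort in)

dp_I1/dt = 8*F_Sf1 - 16*p_I1/3 - 4*p_I2/3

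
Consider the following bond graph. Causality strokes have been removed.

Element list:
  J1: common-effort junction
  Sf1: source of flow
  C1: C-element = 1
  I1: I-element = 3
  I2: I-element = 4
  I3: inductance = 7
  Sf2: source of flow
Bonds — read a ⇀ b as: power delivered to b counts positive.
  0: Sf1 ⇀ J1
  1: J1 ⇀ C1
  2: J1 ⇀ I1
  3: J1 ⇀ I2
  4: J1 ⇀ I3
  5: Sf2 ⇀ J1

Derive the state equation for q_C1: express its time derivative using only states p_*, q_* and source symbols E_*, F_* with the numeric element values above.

dq_C1/dt = F_Sf1 + F_Sf2 - p_I1/3 - p_I2/4 - p_I3/7

bond 0 stroke at Sf1  (Sf1 (Sf) sets flow on bond)
bond 5 stroke at Sf2  (Sf2 (Sf) sets flow on bond)
bond 1 stroke at J1  (C1 outputs effort q/C1)
bond 2 stroke at I1  (0-jn J1 has e-setter on 1)
bond 3 stroke at I2  (0-jn J1 has e-setter on 1)
bond 4 stroke at I3  (J1 effort already set via bond 1)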